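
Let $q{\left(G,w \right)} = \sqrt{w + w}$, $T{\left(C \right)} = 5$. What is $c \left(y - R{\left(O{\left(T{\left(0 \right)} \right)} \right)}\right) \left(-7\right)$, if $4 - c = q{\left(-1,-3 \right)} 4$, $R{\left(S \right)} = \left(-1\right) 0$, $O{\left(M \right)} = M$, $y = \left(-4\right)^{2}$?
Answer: $-448 + 448 i \sqrt{6} \approx -448.0 + 1097.4 i$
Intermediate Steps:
$y = 16$
$R{\left(S \right)} = 0$
$q{\left(G,w \right)} = \sqrt{2} \sqrt{w}$ ($q{\left(G,w \right)} = \sqrt{2 w} = \sqrt{2} \sqrt{w}$)
$c = 4 - 4 i \sqrt{6}$ ($c = 4 - \sqrt{2} \sqrt{-3} \cdot 4 = 4 - \sqrt{2} i \sqrt{3} \cdot 4 = 4 - i \sqrt{6} \cdot 4 = 4 - 4 i \sqrt{6} \approx 4.0 - 9.798 i$)
$c \left(y - R{\left(O{\left(T{\left(0 \right)} \right)} \right)}\right) \left(-7\right) = \left(4 - 4 i \sqrt{6}\right) \left(16 - 0\right) \left(-7\right) = \left(4 - 4 i \sqrt{6}\right) \left(16 + 0\right) \left(-7\right) = \left(4 - 4 i \sqrt{6}\right) 16 \left(-7\right) = \left(64 - 64 i \sqrt{6}\right) \left(-7\right) = -448 + 448 i \sqrt{6}$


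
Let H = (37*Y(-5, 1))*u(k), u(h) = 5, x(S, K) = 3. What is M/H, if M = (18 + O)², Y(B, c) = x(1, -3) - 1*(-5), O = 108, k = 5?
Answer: 3969/370 ≈ 10.727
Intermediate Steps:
Y(B, c) = 8 (Y(B, c) = 3 - 1*(-5) = 3 + 5 = 8)
M = 15876 (M = (18 + 108)² = 126² = 15876)
H = 1480 (H = (37*8)*5 = 296*5 = 1480)
M/H = 15876/1480 = 15876*(1/1480) = 3969/370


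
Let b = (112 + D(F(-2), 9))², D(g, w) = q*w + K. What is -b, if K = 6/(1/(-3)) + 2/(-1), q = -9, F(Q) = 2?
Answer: -121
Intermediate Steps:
K = -20 (K = 6/(-⅓) + 2*(-1) = 6*(-3) - 2 = -18 - 2 = -20)
D(g, w) = -20 - 9*w (D(g, w) = -9*w - 20 = -20 - 9*w)
b = 121 (b = (112 + (-20 - 9*9))² = (112 + (-20 - 81))² = (112 - 101)² = 11² = 121)
-b = -1*121 = -121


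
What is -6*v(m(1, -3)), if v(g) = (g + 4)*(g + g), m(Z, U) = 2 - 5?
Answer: 36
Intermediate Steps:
m(Z, U) = -3
v(g) = 2*g*(4 + g) (v(g) = (4 + g)*(2*g) = 2*g*(4 + g))
-6*v(m(1, -3)) = -12*(-3)*(4 - 3) = -12*(-3) = -6*(-6) = 36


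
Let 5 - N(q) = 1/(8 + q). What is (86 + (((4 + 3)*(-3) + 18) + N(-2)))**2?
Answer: 277729/36 ≈ 7714.7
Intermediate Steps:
N(q) = 5 - 1/(8 + q)
(86 + (((4 + 3)*(-3) + 18) + N(-2)))**2 = (86 + (((4 + 3)*(-3) + 18) + (39 + 5*(-2))/(8 - 2)))**2 = (86 + ((7*(-3) + 18) + (39 - 10)/6))**2 = (86 + ((-21 + 18) + (1/6)*29))**2 = (86 + (-3 + 29/6))**2 = (86 + 11/6)**2 = (527/6)**2 = 277729/36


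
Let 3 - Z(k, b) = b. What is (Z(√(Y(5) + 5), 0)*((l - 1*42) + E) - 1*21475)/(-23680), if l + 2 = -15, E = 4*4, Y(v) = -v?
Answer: 5401/5920 ≈ 0.91233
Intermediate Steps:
Z(k, b) = 3 - b
E = 16
l = -17 (l = -2 - 15 = -17)
(Z(√(Y(5) + 5), 0)*((l - 1*42) + E) - 1*21475)/(-23680) = ((3 - 1*0)*((-17 - 1*42) + 16) - 1*21475)/(-23680) = ((3 + 0)*((-17 - 42) + 16) - 21475)*(-1/23680) = (3*(-59 + 16) - 21475)*(-1/23680) = (3*(-43) - 21475)*(-1/23680) = (-129 - 21475)*(-1/23680) = -21604*(-1/23680) = 5401/5920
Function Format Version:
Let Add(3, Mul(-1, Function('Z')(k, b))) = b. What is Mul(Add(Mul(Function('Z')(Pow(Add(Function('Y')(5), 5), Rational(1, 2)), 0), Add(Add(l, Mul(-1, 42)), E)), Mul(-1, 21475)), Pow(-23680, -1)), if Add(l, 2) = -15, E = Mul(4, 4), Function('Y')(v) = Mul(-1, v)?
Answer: Rational(5401, 5920) ≈ 0.91233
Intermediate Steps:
Function('Z')(k, b) = Add(3, Mul(-1, b))
E = 16
l = -17 (l = Add(-2, -15) = -17)
Mul(Add(Mul(Function('Z')(Pow(Add(Function('Y')(5), 5), Rational(1, 2)), 0), Add(Add(l, Mul(-1, 42)), E)), Mul(-1, 21475)), Pow(-23680, -1)) = Mul(Add(Mul(Add(3, Mul(-1, 0)), Add(Add(-17, Mul(-1, 42)), 16)), Mul(-1, 21475)), Pow(-23680, -1)) = Mul(Add(Mul(Add(3, 0), Add(Add(-17, -42), 16)), -21475), Rational(-1, 23680)) = Mul(Add(Mul(3, Add(-59, 16)), -21475), Rational(-1, 23680)) = Mul(Add(Mul(3, -43), -21475), Rational(-1, 23680)) = Mul(Add(-129, -21475), Rational(-1, 23680)) = Mul(-21604, Rational(-1, 23680)) = Rational(5401, 5920)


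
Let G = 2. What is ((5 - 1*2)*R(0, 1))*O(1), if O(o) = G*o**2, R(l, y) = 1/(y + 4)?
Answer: 6/5 ≈ 1.2000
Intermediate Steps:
R(l, y) = 1/(4 + y)
O(o) = 2*o**2
((5 - 1*2)*R(0, 1))*O(1) = ((5 - 1*2)/(4 + 1))*(2*1**2) = ((5 - 2)/5)*(2*1) = (3*(1/5))*2 = (3/5)*2 = 6/5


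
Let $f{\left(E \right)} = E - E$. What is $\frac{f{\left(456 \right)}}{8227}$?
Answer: $0$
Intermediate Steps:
$f{\left(E \right)} = 0$
$\frac{f{\left(456 \right)}}{8227} = \frac{0}{8227} = 0 \cdot \frac{1}{8227} = 0$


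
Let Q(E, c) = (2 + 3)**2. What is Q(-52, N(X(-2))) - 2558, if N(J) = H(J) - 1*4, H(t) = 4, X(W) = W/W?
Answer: -2533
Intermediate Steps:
X(W) = 1
N(J) = 0 (N(J) = 4 - 1*4 = 4 - 4 = 0)
Q(E, c) = 25 (Q(E, c) = 5**2 = 25)
Q(-52, N(X(-2))) - 2558 = 25 - 2558 = -2533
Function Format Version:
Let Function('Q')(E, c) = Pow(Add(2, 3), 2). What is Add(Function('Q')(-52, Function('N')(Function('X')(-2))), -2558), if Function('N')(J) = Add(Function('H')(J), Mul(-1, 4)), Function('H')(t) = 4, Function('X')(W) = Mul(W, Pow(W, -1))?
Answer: -2533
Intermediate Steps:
Function('X')(W) = 1
Function('N')(J) = 0 (Function('N')(J) = Add(4, Mul(-1, 4)) = Add(4, -4) = 0)
Function('Q')(E, c) = 25 (Function('Q')(E, c) = Pow(5, 2) = 25)
Add(Function('Q')(-52, Function('N')(Function('X')(-2))), -2558) = Add(25, -2558) = -2533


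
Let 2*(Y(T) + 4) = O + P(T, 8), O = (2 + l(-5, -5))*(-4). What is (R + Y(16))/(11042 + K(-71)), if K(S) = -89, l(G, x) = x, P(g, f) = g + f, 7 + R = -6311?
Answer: -6304/10953 ≈ -0.57555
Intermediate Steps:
R = -6318 (R = -7 - 6311 = -6318)
P(g, f) = f + g
O = 12 (O = (2 - 5)*(-4) = -3*(-4) = 12)
Y(T) = 6 + T/2 (Y(T) = -4 + (12 + (8 + T))/2 = -4 + (20 + T)/2 = -4 + (10 + T/2) = 6 + T/2)
(R + Y(16))/(11042 + K(-71)) = (-6318 + (6 + (½)*16))/(11042 - 89) = (-6318 + (6 + 8))/10953 = (-6318 + 14)*(1/10953) = -6304*1/10953 = -6304/10953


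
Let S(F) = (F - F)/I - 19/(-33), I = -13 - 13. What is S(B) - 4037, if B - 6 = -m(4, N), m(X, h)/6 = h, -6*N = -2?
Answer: -133202/33 ≈ -4036.4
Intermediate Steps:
N = ⅓ (N = -⅙*(-2) = ⅓ ≈ 0.33333)
m(X, h) = 6*h
I = -26
B = 4 (B = 6 - 6/3 = 6 - 1*2 = 6 - 2 = 4)
S(F) = 19/33 (S(F) = (F - F)/(-26) - 19/(-33) = 0*(-1/26) - 19*(-1/33) = 0 + 19/33 = 19/33)
S(B) - 4037 = 19/33 - 4037 = -133202/33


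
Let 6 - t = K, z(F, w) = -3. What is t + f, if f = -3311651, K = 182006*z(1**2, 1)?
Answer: -2765627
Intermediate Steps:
K = -546018 (K = 182006*(-3) = -546018)
t = 546024 (t = 6 - 1*(-546018) = 6 + 546018 = 546024)
t + f = 546024 - 3311651 = -2765627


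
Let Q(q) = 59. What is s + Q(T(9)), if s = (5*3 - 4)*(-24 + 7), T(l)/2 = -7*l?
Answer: -128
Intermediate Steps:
T(l) = -14*l (T(l) = 2*(-7*l) = -14*l)
s = -187 (s = (15 - 4)*(-17) = 11*(-17) = -187)
s + Q(T(9)) = -187 + 59 = -128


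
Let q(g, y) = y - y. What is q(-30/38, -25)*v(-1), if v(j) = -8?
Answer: 0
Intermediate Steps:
q(g, y) = 0
q(-30/38, -25)*v(-1) = 0*(-8) = 0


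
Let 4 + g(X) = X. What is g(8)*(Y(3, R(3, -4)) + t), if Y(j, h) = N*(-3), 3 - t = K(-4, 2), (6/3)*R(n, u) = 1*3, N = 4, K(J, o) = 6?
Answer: -60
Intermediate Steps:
g(X) = -4 + X
R(n, u) = 3/2 (R(n, u) = (1*3)/2 = (½)*3 = 3/2)
t = -3 (t = 3 - 1*6 = 3 - 6 = -3)
Y(j, h) = -12 (Y(j, h) = 4*(-3) = -12)
g(8)*(Y(3, R(3, -4)) + t) = (-4 + 8)*(-12 - 3) = 4*(-15) = -60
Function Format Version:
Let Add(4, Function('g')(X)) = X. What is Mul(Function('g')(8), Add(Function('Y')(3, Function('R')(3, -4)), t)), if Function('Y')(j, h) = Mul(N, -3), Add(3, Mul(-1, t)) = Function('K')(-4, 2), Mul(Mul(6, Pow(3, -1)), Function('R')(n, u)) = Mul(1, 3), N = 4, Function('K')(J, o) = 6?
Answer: -60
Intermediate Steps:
Function('g')(X) = Add(-4, X)
Function('R')(n, u) = Rational(3, 2) (Function('R')(n, u) = Mul(Rational(1, 2), Mul(1, 3)) = Mul(Rational(1, 2), 3) = Rational(3, 2))
t = -3 (t = Add(3, Mul(-1, 6)) = Add(3, -6) = -3)
Function('Y')(j, h) = -12 (Function('Y')(j, h) = Mul(4, -3) = -12)
Mul(Function('g')(8), Add(Function('Y')(3, Function('R')(3, -4)), t)) = Mul(Add(-4, 8), Add(-12, -3)) = Mul(4, -15) = -60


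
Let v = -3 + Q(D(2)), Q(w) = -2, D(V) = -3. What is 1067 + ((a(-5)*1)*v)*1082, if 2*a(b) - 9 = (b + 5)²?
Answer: -23278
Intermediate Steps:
a(b) = 9/2 + (5 + b)²/2 (a(b) = 9/2 + (b + 5)²/2 = 9/2 + (5 + b)²/2)
v = -5 (v = -3 - 2 = -5)
1067 + ((a(-5)*1)*v)*1082 = 1067 + (((9/2 + (5 - 5)²/2)*1)*(-5))*1082 = 1067 + (((9/2 + (½)*0²)*1)*(-5))*1082 = 1067 + (((9/2 + (½)*0)*1)*(-5))*1082 = 1067 + (((9/2 + 0)*1)*(-5))*1082 = 1067 + (((9/2)*1)*(-5))*1082 = 1067 + ((9/2)*(-5))*1082 = 1067 - 45/2*1082 = 1067 - 24345 = -23278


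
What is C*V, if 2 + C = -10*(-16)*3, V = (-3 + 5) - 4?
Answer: -956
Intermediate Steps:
V = -2 (V = 2 - 4 = -2)
C = 478 (C = -2 - 10*(-16)*3 = -2 + 160*3 = -2 + 480 = 478)
C*V = 478*(-2) = -956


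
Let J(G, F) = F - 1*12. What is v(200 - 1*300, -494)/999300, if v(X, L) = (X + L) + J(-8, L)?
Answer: -11/9993 ≈ -0.0011008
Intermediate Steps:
J(G, F) = -12 + F (J(G, F) = F - 12 = -12 + F)
v(X, L) = -12 + X + 2*L (v(X, L) = (X + L) + (-12 + L) = (L + X) + (-12 + L) = -12 + X + 2*L)
v(200 - 1*300, -494)/999300 = (-12 + (200 - 1*300) + 2*(-494))/999300 = (-12 + (200 - 300) - 988)*(1/999300) = (-12 - 100 - 988)*(1/999300) = -1100*1/999300 = -11/9993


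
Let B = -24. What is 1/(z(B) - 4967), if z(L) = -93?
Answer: -1/5060 ≈ -0.00019763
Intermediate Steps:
1/(z(B) - 4967) = 1/(-93 - 4967) = 1/(-5060) = -1/5060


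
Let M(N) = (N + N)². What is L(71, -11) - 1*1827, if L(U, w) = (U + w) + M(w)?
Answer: -1283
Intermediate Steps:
M(N) = 4*N² (M(N) = (2*N)² = 4*N²)
L(U, w) = U + w + 4*w² (L(U, w) = (U + w) + 4*w² = U + w + 4*w²)
L(71, -11) - 1*1827 = (71 - 11 + 4*(-11)²) - 1*1827 = (71 - 11 + 4*121) - 1827 = (71 - 11 + 484) - 1827 = 544 - 1827 = -1283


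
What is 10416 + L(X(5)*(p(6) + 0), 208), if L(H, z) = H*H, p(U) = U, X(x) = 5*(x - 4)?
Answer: 11316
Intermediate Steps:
X(x) = -20 + 5*x (X(x) = 5*(-4 + x) = -20 + 5*x)
L(H, z) = H²
10416 + L(X(5)*(p(6) + 0), 208) = 10416 + ((-20 + 5*5)*(6 + 0))² = 10416 + ((-20 + 25)*6)² = 10416 + (5*6)² = 10416 + 30² = 10416 + 900 = 11316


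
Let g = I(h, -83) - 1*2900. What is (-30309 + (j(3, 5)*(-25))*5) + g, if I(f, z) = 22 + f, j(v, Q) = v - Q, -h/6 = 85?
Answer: -33447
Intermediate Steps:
h = -510 (h = -6*85 = -510)
g = -3388 (g = (22 - 510) - 1*2900 = -488 - 2900 = -3388)
(-30309 + (j(3, 5)*(-25))*5) + g = (-30309 + ((3 - 1*5)*(-25))*5) - 3388 = (-30309 + ((3 - 5)*(-25))*5) - 3388 = (-30309 - 2*(-25)*5) - 3388 = (-30309 + 50*5) - 3388 = (-30309 + 250) - 3388 = -30059 - 3388 = -33447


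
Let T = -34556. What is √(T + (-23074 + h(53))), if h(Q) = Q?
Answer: I*√57577 ≈ 239.95*I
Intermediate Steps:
√(T + (-23074 + h(53))) = √(-34556 + (-23074 + 53)) = √(-34556 - 23021) = √(-57577) = I*√57577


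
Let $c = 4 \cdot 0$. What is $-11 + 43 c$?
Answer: $-11$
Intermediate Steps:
$c = 0$
$-11 + 43 c = -11 + 43 \cdot 0 = -11 + 0 = -11$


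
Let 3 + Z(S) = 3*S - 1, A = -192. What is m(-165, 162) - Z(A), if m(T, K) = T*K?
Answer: -26150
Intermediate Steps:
m(T, K) = K*T
Z(S) = -4 + 3*S (Z(S) = -3 + (3*S - 1) = -3 + (-1 + 3*S) = -4 + 3*S)
m(-165, 162) - Z(A) = 162*(-165) - (-4 + 3*(-192)) = -26730 - (-4 - 576) = -26730 - 1*(-580) = -26730 + 580 = -26150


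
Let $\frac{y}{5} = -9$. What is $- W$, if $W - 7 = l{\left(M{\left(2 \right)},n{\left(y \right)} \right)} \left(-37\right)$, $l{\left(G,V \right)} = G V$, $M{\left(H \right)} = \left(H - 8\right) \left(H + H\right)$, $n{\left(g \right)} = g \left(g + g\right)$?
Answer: $-3596407$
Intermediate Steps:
$y = -45$ ($y = 5 \left(-9\right) = -45$)
$n{\left(g \right)} = 2 g^{2}$ ($n{\left(g \right)} = g 2 g = 2 g^{2}$)
$M{\left(H \right)} = 2 H \left(-8 + H\right)$ ($M{\left(H \right)} = \left(-8 + H\right) 2 H = 2 H \left(-8 + H\right)$)
$W = 3596407$ ($W = 7 + 2 \cdot 2 \left(-8 + 2\right) 2 \left(-45\right)^{2} \left(-37\right) = 7 + 2 \cdot 2 \left(-6\right) 2 \cdot 2025 \left(-37\right) = 7 + \left(-24\right) 4050 \left(-37\right) = 7 - -3596400 = 7 + 3596400 = 3596407$)
$- W = \left(-1\right) 3596407 = -3596407$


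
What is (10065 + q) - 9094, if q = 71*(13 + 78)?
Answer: 7432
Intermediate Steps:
q = 6461 (q = 71*91 = 6461)
(10065 + q) - 9094 = (10065 + 6461) - 9094 = 16526 - 9094 = 7432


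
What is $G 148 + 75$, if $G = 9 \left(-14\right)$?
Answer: $-18573$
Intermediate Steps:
$G = -126$
$G 148 + 75 = \left(-126\right) 148 + 75 = -18648 + 75 = -18573$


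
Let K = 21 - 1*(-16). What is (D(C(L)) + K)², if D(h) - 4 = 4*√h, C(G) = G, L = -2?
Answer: 1649 + 328*I*√2 ≈ 1649.0 + 463.86*I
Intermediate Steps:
K = 37 (K = 21 + 16 = 37)
D(h) = 4 + 4*√h
(D(C(L)) + K)² = ((4 + 4*√(-2)) + 37)² = ((4 + 4*(I*√2)) + 37)² = ((4 + 4*I*√2) + 37)² = (41 + 4*I*√2)²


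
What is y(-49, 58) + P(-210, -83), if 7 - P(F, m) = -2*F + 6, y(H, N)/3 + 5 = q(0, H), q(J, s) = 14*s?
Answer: -2492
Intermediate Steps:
y(H, N) = -15 + 42*H (y(H, N) = -15 + 3*(14*H) = -15 + 42*H)
P(F, m) = 1 + 2*F (P(F, m) = 7 - (-2*F + 6) = 7 - (6 - 2*F) = 7 + (-6 + 2*F) = 1 + 2*F)
y(-49, 58) + P(-210, -83) = (-15 + 42*(-49)) + (1 + 2*(-210)) = (-15 - 2058) + (1 - 420) = -2073 - 419 = -2492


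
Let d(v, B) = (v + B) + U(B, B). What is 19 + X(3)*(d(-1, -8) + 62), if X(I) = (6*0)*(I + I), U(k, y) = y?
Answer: 19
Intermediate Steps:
d(v, B) = v + 2*B (d(v, B) = (v + B) + B = (B + v) + B = v + 2*B)
X(I) = 0 (X(I) = 0*(2*I) = 0)
19 + X(3)*(d(-1, -8) + 62) = 19 + 0*((-1 + 2*(-8)) + 62) = 19 + 0*((-1 - 16) + 62) = 19 + 0*(-17 + 62) = 19 + 0*45 = 19 + 0 = 19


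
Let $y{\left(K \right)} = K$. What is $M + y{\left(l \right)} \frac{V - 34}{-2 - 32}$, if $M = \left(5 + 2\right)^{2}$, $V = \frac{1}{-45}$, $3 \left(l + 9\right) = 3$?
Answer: $\frac{31361}{765} \approx 40.995$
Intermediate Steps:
$l = -8$ ($l = -9 + \frac{1}{3} \cdot 3 = -9 + 1 = -8$)
$V = - \frac{1}{45} \approx -0.022222$
$M = 49$ ($M = 7^{2} = 49$)
$M + y{\left(l \right)} \frac{V - 34}{-2 - 32} = 49 - 8 \frac{- \frac{1}{45} - 34}{-2 - 32} = 49 - 8 \left(- \frac{1531}{45 \left(-34\right)}\right) = 49 - 8 \left(\left(- \frac{1531}{45}\right) \left(- \frac{1}{34}\right)\right) = 49 - \frac{6124}{765} = \frac{31361}{765}$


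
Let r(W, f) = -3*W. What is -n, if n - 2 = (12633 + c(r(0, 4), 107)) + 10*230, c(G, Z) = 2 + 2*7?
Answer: -14951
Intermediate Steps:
c(G, Z) = 16 (c(G, Z) = 2 + 14 = 16)
n = 14951 (n = 2 + ((12633 + 16) + 10*230) = 2 + (12649 + 2300) = 2 + 14949 = 14951)
-n = -1*14951 = -14951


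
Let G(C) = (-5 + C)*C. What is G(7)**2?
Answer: 196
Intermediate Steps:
G(C) = C*(-5 + C)
G(7)**2 = (7*(-5 + 7))**2 = (7*2)**2 = 14**2 = 196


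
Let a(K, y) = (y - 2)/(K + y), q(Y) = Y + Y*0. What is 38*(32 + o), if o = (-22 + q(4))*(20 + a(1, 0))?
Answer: -11096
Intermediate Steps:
q(Y) = Y (q(Y) = Y + 0 = Y)
a(K, y) = (-2 + y)/(K + y)
o = -324 (o = (-22 + 4)*(20 + (-2 + 0)/(1 + 0)) = -18*(20 - 2/1) = -18*(20 + 1*(-2)) = -18*(20 - 2) = -18*18 = -324)
38*(32 + o) = 38*(32 - 324) = 38*(-292) = -11096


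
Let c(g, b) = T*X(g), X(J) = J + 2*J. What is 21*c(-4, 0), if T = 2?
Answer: -504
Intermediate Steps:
X(J) = 3*J
c(g, b) = 6*g (c(g, b) = 2*(3*g) = 6*g)
21*c(-4, 0) = 21*(6*(-4)) = 21*(-24) = -504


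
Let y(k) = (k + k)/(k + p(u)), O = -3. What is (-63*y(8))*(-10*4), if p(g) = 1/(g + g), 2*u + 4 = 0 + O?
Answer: 56448/11 ≈ 5131.6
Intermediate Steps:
u = -7/2 (u = -2 + (0 - 3)/2 = -2 + (½)*(-3) = -2 - 3/2 = -7/2 ≈ -3.5000)
p(g) = 1/(2*g)
y(k) = 2*k/(-⅐ + k) (y(k) = (k + k)/(k + 1/(2*(-7/2))) = (2*k)/(k + (½)*(-2/7)) = (2*k)/(k - ⅐) = (2*k)/(-⅐ + k) = 2*k/(-⅐ + k))
(-63*y(8))*(-10*4) = (-882*8/(-1 + 7*8))*(-10*4) = -882*8/(-1 + 56)*(-40) = -882*8/55*(-40) = -63*112/55*(-40) = -7056/55*(-40) = 56448/11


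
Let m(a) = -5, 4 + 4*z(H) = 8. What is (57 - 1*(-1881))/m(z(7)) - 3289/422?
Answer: -834281/2110 ≈ -395.39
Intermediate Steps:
z(H) = 1 (z(H) = -1 + (¼)*8 = -1 + 2 = 1)
(57 - 1*(-1881))/m(z(7)) - 3289/422 = (57 - 1*(-1881))/(-5) - 3289/422 = (57 + 1881)*(-⅕) - 3289*1/422 = 1938*(-⅕) - 3289/422 = -1938/5 - 3289/422 = -834281/2110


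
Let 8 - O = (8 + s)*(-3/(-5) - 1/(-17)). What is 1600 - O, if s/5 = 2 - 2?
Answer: 135768/85 ≈ 1597.3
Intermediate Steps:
s = 0 (s = 5*(2 - 2) = 5*0 = 0)
O = 232/85 (O = 8 - (8 + 0)*(-3/(-5) - 1/(-17)) = 8 - 8*(-3*(-⅕) - 1*(-1/17)) = 8 - 8*(⅗ + 1/17) = 8 - 8*56/85 = 8 - 1*448/85 = 8 - 448/85 = 232/85 ≈ 2.7294)
1600 - O = 1600 - 1*232/85 = 1600 - 232/85 = 135768/85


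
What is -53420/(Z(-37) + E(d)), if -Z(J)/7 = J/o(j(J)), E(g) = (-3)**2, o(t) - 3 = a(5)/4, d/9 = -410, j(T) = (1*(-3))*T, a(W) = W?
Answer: -908140/1189 ≈ -763.79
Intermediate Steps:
j(T) = -3*T
d = -3690 (d = 9*(-410) = -3690)
o(t) = 17/4 (o(t) = 3 + 5/4 = 17/4)
E(g) = 9
Z(J) = -28*J/17 (Z(J) = -7*J/17/4 = -7*J*4/17 = -28*J/17)
-53420/(Z(-37) + E(d)) = -53420/(-28/17*(-37) + 9) = -53420/(1036/17 + 9) = -53420/1189/17 = -53420*17/1189 = -908140/1189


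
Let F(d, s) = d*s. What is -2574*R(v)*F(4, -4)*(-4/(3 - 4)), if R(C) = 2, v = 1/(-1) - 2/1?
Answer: 329472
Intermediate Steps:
v = -3 (v = 1*(-1) - 2*1 = -1 - 2 = -3)
-2574*R(v)*F(4, -4)*(-4/(3 - 4)) = -2574*2*(4*(-4))*(-4/(3 - 4)) = -2574*2*(-16)*(-4/(-1)) = -(-82368)*(-4*(-1)) = -(-82368)*4 = -2574*(-128) = 329472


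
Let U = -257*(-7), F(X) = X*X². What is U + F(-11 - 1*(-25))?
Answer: 4543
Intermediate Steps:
F(X) = X³
U = 1799
U + F(-11 - 1*(-25)) = 1799 + (-11 - 1*(-25))³ = 1799 + (-11 + 25)³ = 1799 + 14³ = 1799 + 2744 = 4543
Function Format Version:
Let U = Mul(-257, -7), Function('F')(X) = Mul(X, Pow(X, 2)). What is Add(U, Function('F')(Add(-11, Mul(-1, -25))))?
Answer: 4543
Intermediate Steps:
Function('F')(X) = Pow(X, 3)
U = 1799
Add(U, Function('F')(Add(-11, Mul(-1, -25)))) = Add(1799, Pow(Add(-11, Mul(-1, -25)), 3)) = Add(1799, Pow(Add(-11, 25), 3)) = Add(1799, Pow(14, 3)) = Add(1799, 2744) = 4543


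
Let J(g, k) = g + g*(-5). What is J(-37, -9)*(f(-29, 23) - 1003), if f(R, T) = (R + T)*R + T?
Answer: -119288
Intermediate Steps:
f(R, T) = T + R*(R + T) (f(R, T) = R*(R + T) + T = T + R*(R + T))
J(g, k) = -4*g (J(g, k) = g - 5*g = -4*g)
J(-37, -9)*(f(-29, 23) - 1003) = (-4*(-37))*((23 + (-29)² - 29*23) - 1003) = 148*((23 + 841 - 667) - 1003) = 148*(197 - 1003) = 148*(-806) = -119288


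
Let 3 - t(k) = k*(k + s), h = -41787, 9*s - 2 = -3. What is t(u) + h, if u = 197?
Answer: -725140/9 ≈ -80571.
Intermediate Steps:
s = -⅑ (s = 2/9 + (⅑)*(-3) = 2/9 - ⅓ = -⅑ ≈ -0.11111)
t(k) = 3 - k*(-⅑ + k) (t(k) = 3 - k*(k - ⅑) = 3 - k*(-⅑ + k))
t(u) + h = (3 - 1*197² + (⅑)*197) - 41787 = (3 - 1*38809 + 197/9) - 41787 = (3 - 38809 + 197/9) - 41787 = -349057/9 - 41787 = -725140/9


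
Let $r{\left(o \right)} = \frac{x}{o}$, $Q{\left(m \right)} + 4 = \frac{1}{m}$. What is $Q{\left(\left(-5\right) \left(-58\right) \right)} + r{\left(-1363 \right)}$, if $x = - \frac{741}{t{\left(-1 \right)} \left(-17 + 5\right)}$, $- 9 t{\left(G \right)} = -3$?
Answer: $- \frac{112651}{27260} \approx -4.1325$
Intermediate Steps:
$t{\left(G \right)} = \frac{1}{3}$ ($t{\left(G \right)} = \left(- \frac{1}{9}\right) \left(-3\right) = \frac{1}{3}$)
$Q{\left(m \right)} = -4 + \frac{1}{m}$
$x = \frac{741}{4}$ ($x = - \frac{741}{\frac{1}{3} \left(-17 + 5\right)} = - \frac{741}{\frac{1}{3} \left(-12\right)} = - \frac{741}{-4} = \left(-741\right) \left(- \frac{1}{4}\right) = \frac{741}{4} \approx 185.25$)
$r{\left(o \right)} = \frac{741}{4 o}$
$Q{\left(\left(-5\right) \left(-58\right) \right)} + r{\left(-1363 \right)} = \left(-4 + \frac{1}{\left(-5\right) \left(-58\right)}\right) + \frac{741}{4 \left(-1363\right)} = \left(-4 + \frac{1}{290}\right) + \frac{741}{4} \left(- \frac{1}{1363}\right) = \left(-4 + \frac{1}{290}\right) - \frac{741}{5452} = - \frac{1159}{290} - \frac{741}{5452} = - \frac{112651}{27260}$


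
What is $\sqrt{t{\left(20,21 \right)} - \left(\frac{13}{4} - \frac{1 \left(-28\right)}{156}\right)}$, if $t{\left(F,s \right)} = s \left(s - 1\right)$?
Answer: $\frac{\sqrt{2534415}}{78} \approx 20.41$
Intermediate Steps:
$t{\left(F,s \right)} = s \left(-1 + s\right)$
$\sqrt{t{\left(20,21 \right)} - \left(\frac{13}{4} - \frac{1 \left(-28\right)}{156}\right)} = \sqrt{21 \left(-1 + 21\right) - \left(\frac{13}{4} - \frac{1 \left(-28\right)}{156}\right)} = \sqrt{21 \cdot 20 - \frac{535}{156}} = \sqrt{420 - \frac{535}{156}} = \sqrt{\frac{64985}{156}} = \frac{\sqrt{2534415}}{78}$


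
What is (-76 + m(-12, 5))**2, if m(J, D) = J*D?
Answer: 18496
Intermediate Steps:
m(J, D) = D*J
(-76 + m(-12, 5))**2 = (-76 + 5*(-12))**2 = (-76 - 60)**2 = (-136)**2 = 18496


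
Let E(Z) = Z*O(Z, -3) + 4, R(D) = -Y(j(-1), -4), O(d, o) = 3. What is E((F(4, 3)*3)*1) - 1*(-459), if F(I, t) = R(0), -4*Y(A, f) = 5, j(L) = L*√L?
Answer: 1897/4 ≈ 474.25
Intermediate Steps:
j(L) = L^(3/2)
Y(A, f) = -5/4 (Y(A, f) = -¼*5 = -5/4)
R(D) = 5/4 (R(D) = -1*(-5/4) = 5/4)
F(I, t) = 5/4
E(Z) = 4 + 3*Z (E(Z) = Z*3 + 4 = 3*Z + 4 = 4 + 3*Z)
E((F(4, 3)*3)*1) - 1*(-459) = (4 + 3*(((5/4)*3)*1)) - 1*(-459) = (4 + 3*((15/4)*1)) + 459 = (4 + 3*(15/4)) + 459 = (4 + 45/4) + 459 = 61/4 + 459 = 1897/4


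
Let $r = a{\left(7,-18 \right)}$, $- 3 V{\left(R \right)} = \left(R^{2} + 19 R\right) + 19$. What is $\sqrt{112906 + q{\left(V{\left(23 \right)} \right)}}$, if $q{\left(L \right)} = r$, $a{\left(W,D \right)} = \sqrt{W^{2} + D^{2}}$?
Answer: $\sqrt{112906 + \sqrt{373}} \approx 336.04$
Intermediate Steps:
$V{\left(R \right)} = - \frac{19}{3} - \frac{19 R}{3} - \frac{R^{2}}{3}$ ($V{\left(R \right)} = - \frac{\left(R^{2} + 19 R\right) + 19}{3} = - \frac{19 + R^{2} + 19 R}{3} = - \frac{19}{3} - \frac{19 R}{3} - \frac{R^{2}}{3}$)
$a{\left(W,D \right)} = \sqrt{D^{2} + W^{2}}$
$r = \sqrt{373}$ ($r = \sqrt{\left(-18\right)^{2} + 7^{2}} = \sqrt{324 + 49} = \sqrt{373} \approx 19.313$)
$q{\left(L \right)} = \sqrt{373}$
$\sqrt{112906 + q{\left(V{\left(23 \right)} \right)}} = \sqrt{112906 + \sqrt{373}}$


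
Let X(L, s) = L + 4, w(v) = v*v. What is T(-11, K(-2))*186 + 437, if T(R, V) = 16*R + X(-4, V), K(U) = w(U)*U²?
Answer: -32299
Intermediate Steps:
w(v) = v²
K(U) = U⁴ (K(U) = U²*U² = U⁴)
X(L, s) = 4 + L
T(R, V) = 16*R (T(R, V) = 16*R + (4 - 4) = 16*R + 0 = 16*R)
T(-11, K(-2))*186 + 437 = (16*(-11))*186 + 437 = -176*186 + 437 = -32736 + 437 = -32299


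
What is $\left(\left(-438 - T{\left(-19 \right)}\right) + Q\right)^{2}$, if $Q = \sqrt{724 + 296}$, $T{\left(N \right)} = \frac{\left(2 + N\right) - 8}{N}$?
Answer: $\frac{70040629}{361} - \frac{33388 \sqrt{255}}{19} \approx 1.6596 \cdot 10^{5}$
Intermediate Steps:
$T{\left(N \right)} = \frac{-6 + N}{N}$
$Q = 2 \sqrt{255}$ ($Q = \sqrt{1020} = 2 \sqrt{255} \approx 31.937$)
$\left(\left(-438 - T{\left(-19 \right)}\right) + Q\right)^{2} = \left(\left(-438 - \frac{-6 - 19}{-19}\right) + 2 \sqrt{255}\right)^{2} = \left(\left(-438 - \left(- \frac{1}{19}\right) \left(-25\right)\right) + 2 \sqrt{255}\right)^{2} = \left(\left(-438 - \frac{25}{19}\right) + 2 \sqrt{255}\right)^{2} = \left(- \frac{8347}{19} + 2 \sqrt{255}\right)^{2}$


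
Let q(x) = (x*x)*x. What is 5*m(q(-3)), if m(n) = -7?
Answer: -35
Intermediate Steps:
q(x) = x³ (q(x) = x²*x = x³)
5*m(q(-3)) = 5*(-7) = -35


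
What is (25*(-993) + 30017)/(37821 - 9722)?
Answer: 5192/28099 ≈ 0.18478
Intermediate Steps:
(25*(-993) + 30017)/(37821 - 9722) = (-24825 + 30017)/28099 = 5192*(1/28099) = 5192/28099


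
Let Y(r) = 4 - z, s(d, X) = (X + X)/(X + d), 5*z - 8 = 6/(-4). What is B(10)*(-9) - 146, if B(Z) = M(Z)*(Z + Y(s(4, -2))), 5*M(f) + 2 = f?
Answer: -8222/25 ≈ -328.88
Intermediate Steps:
z = 13/10 (z = 8/5 + (6/(-4))/5 = 8/5 + (6*(-¼))/5 = 8/5 + (⅕)*(-3/2) = 8/5 - 3/10 = 13/10 ≈ 1.3000)
M(f) = -⅖ + f/5
s(d, X) = 2*X/(X + d) (s(d, X) = (2*X)/(X + d) = 2*X/(X + d))
Y(r) = 27/10 (Y(r) = 4 - 1*13/10 = 4 - 13/10 = 27/10)
B(Z) = (-⅖ + Z/5)*(27/10 + Z) (B(Z) = (-⅖ + Z/5)*(Z + 27/10) = (-⅖ + Z/5)*(27/10 + Z))
B(10)*(-9) - 146 = ((-2 + 10)*(27 + 10*10)/50)*(-9) - 146 = ((1/50)*8*(27 + 100))*(-9) - 146 = ((1/50)*8*127)*(-9) - 146 = (508/25)*(-9) - 146 = -4572/25 - 146 = -8222/25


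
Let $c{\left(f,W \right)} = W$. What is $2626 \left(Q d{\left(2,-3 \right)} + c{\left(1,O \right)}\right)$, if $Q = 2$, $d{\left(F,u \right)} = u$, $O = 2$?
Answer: $-10504$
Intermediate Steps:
$2626 \left(Q d{\left(2,-3 \right)} + c{\left(1,O \right)}\right) = 2626 \left(2 \left(-3\right) + 2\right) = 2626 \left(-6 + 2\right) = 2626 \left(-4\right) = -10504$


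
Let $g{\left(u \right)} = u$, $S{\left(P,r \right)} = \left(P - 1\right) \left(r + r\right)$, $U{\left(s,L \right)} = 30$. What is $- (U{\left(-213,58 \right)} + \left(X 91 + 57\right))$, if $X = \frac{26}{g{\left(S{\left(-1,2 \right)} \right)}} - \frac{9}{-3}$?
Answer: $- \frac{257}{4} \approx -64.25$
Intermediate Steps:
$S{\left(P,r \right)} = 2 r \left(-1 + P\right)$ ($S{\left(P,r \right)} = \left(-1 + P\right) 2 r = 2 r \left(-1 + P\right)$)
$X = - \frac{1}{4}$ ($X = \frac{26}{2 \cdot 2 \left(-1 - 1\right)} - \frac{9}{-3} = \frac{26}{2 \cdot 2 \left(-2\right)} - -3 = \frac{26}{-8} + 3 = 26 \left(- \frac{1}{8}\right) + 3 = - \frac{13}{4} + 3 = - \frac{1}{4} \approx -0.25$)
$- (U{\left(-213,58 \right)} + \left(X 91 + 57\right)) = - (30 + \left(\left(- \frac{1}{4}\right) 91 + 57\right)) = - (30 + \left(- \frac{91}{4} + 57\right)) = - (30 + \frac{137}{4}) = \left(-1\right) \frac{257}{4} = - \frac{257}{4}$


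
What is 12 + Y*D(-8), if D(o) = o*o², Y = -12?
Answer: 6156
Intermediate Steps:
D(o) = o³
12 + Y*D(-8) = 12 - 12*(-8)³ = 12 - 12*(-512) = 12 + 6144 = 6156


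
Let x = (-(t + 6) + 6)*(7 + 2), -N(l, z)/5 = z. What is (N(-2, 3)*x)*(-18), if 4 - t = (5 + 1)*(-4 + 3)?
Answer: -24300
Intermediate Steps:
t = 10 (t = 4 - (5 + 1)*(-4 + 3) = 4 - 6*(-1) = 4 - 1*(-6) = 4 + 6 = 10)
N(l, z) = -5*z
x = -90 (x = (-(10 + 6) + 6)*(7 + 2) = (-1*16 + 6)*9 = (-16 + 6)*9 = -10*9 = -90)
(N(-2, 3)*x)*(-18) = (-5*3*(-90))*(-18) = -15*(-90)*(-18) = 1350*(-18) = -24300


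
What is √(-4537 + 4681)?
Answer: 12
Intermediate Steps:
√(-4537 + 4681) = √144 = 12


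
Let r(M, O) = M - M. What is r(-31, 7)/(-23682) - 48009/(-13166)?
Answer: 48009/13166 ≈ 3.6464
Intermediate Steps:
r(M, O) = 0
r(-31, 7)/(-23682) - 48009/(-13166) = 0/(-23682) - 48009/(-13166) = 0*(-1/23682) - 48009*(-1/13166) = 0 + 48009/13166 = 48009/13166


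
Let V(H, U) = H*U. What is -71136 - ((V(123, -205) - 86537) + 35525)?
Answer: 5091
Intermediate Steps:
-71136 - ((V(123, -205) - 86537) + 35525) = -71136 - ((123*(-205) - 86537) + 35525) = -71136 - ((-25215 - 86537) + 35525) = -71136 - (-111752 + 35525) = -71136 - 1*(-76227) = -71136 + 76227 = 5091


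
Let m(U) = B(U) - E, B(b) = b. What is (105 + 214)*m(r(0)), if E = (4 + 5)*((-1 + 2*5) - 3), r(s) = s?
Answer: -17226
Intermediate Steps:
E = 54 (E = 9*((-1 + 10) - 3) = 9*(9 - 3) = 9*6 = 54)
m(U) = -54 + U (m(U) = U - 1*54 = U - 54 = -54 + U)
(105 + 214)*m(r(0)) = (105 + 214)*(-54 + 0) = 319*(-54) = -17226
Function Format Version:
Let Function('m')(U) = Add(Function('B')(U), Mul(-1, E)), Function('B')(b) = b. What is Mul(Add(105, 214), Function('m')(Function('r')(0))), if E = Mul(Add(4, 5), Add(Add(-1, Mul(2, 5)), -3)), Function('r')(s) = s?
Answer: -17226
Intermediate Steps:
E = 54 (E = Mul(9, Add(Add(-1, 10), -3)) = Mul(9, Add(9, -3)) = Mul(9, 6) = 54)
Function('m')(U) = Add(-54, U) (Function('m')(U) = Add(U, Mul(-1, 54)) = Add(U, -54) = Add(-54, U))
Mul(Add(105, 214), Function('m')(Function('r')(0))) = Mul(Add(105, 214), Add(-54, 0)) = Mul(319, -54) = -17226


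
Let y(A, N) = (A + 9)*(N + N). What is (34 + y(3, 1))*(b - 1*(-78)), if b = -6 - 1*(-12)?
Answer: 4872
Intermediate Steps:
y(A, N) = 2*N*(9 + A) (y(A, N) = (9 + A)*(2*N) = 2*N*(9 + A))
b = 6 (b = -6 + 12 = 6)
(34 + y(3, 1))*(b - 1*(-78)) = (34 + 2*1*(9 + 3))*(6 - 1*(-78)) = (34 + 2*1*12)*(6 + 78) = (34 + 24)*84 = 58*84 = 4872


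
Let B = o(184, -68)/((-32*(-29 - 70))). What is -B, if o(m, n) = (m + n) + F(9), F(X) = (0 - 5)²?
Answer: -47/1056 ≈ -0.044508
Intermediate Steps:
F(X) = 25 (F(X) = (-5)² = 25)
o(m, n) = 25 + m + n (o(m, n) = (m + n) + 25 = 25 + m + n)
B = 47/1056 (B = (25 + 184 - 68)/((-32*(-29 - 70))) = 141/((-32*(-99))) = 141/3168 = 141*(1/3168) = 47/1056 ≈ 0.044508)
-B = -1*47/1056 = -47/1056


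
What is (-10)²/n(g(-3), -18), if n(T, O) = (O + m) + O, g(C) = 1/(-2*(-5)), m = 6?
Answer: -10/3 ≈ -3.3333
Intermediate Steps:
g(C) = ⅒ (g(C) = 1/10 = ⅒)
n(T, O) = 6 + 2*O (n(T, O) = (O + 6) + O = (6 + O) + O = 6 + 2*O)
(-10)²/n(g(-3), -18) = (-10)²/(6 + 2*(-18)) = 100/(6 - 36) = 100/(-30) = 100*(-1/30) = -10/3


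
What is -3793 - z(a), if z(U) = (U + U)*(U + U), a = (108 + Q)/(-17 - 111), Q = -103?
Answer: -15536153/4096 ≈ -3793.0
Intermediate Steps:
a = -5/128 (a = (108 - 103)/(-17 - 111) = 5/(-128) = 5*(-1/128) = -5/128 ≈ -0.039063)
z(U) = 4*U**2 (z(U) = (2*U)*(2*U) = 4*U**2)
-3793 - z(a) = -3793 - 4*(-5/128)**2 = -3793 - 4*25/16384 = -3793 - 1*25/4096 = -3793 - 25/4096 = -15536153/4096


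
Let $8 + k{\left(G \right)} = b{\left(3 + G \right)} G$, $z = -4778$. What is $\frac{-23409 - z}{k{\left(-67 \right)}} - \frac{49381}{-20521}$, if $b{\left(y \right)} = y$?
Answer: $- \frac{170976071}{87829880} \approx -1.9467$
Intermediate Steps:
$k{\left(G \right)} = -8 + G \left(3 + G\right)$ ($k{\left(G \right)} = -8 + \left(3 + G\right) G = -8 + G \left(3 + G\right)$)
$\frac{-23409 - z}{k{\left(-67 \right)}} - \frac{49381}{-20521} = \frac{-23409 - -4778}{-8 - 67 \left(3 - 67\right)} - \frac{49381}{-20521} = \frac{-23409 + 4778}{-8 - -4288} - - \frac{49381}{20521} = - \frac{18631}{-8 + 4288} + \frac{49381}{20521} = - \frac{18631}{4280} + \frac{49381}{20521} = - \frac{170976071}{87829880}$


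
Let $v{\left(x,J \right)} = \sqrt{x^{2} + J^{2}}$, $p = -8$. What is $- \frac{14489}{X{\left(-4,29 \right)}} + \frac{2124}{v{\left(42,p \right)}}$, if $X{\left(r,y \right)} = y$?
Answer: $- \frac{14489}{29} + \frac{1062 \sqrt{457}}{457} \approx -449.94$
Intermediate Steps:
$v{\left(x,J \right)} = \sqrt{J^{2} + x^{2}}$
$- \frac{14489}{X{\left(-4,29 \right)}} + \frac{2124}{v{\left(42,p \right)}} = - \frac{14489}{29} + \frac{2124}{\sqrt{\left(-8\right)^{2} + 42^{2}}} = \left(-14489\right) \frac{1}{29} + \frac{2124}{\sqrt{64 + 1764}} = - \frac{14489}{29} + \frac{2124}{\sqrt{1828}} = - \frac{14489}{29} + \frac{2124}{2 \sqrt{457}} = - \frac{14489}{29} + 2124 \frac{\sqrt{457}}{914} = - \frac{14489}{29} + \frac{1062 \sqrt{457}}{457}$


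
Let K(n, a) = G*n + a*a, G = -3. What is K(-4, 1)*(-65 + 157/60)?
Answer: -48659/60 ≈ -810.98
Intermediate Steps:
K(n, a) = a² - 3*n (K(n, a) = -3*n + a*a = -3*n + a² = a² - 3*n)
K(-4, 1)*(-65 + 157/60) = (1² - 3*(-4))*(-65 + 157/60) = (1 + 12)*(-65 + 157*(1/60)) = 13*(-65 + 157/60) = 13*(-3743/60) = -48659/60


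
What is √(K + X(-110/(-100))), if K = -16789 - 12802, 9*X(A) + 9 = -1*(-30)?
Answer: I*√266298/3 ≈ 172.01*I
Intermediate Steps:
X(A) = 7/3 (X(A) = -1 + (-1*(-30))/9 = -1 + (⅑)*30 = -1 + 10/3 = 7/3)
K = -29591
√(K + X(-110/(-100))) = √(-29591 + 7/3) = √(-88766/3) = I*√266298/3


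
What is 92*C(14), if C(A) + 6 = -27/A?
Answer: -5106/7 ≈ -729.43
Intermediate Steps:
C(A) = -6 - 27/A
92*C(14) = 92*(-6 - 27/14) = 92*(-111/14) = -5106/7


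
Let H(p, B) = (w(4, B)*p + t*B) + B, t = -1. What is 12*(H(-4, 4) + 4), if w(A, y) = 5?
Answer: -192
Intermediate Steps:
H(p, B) = 5*p (H(p, B) = (5*p - B) + B = (-B + 5*p) + B = 5*p)
12*(H(-4, 4) + 4) = 12*(5*(-4) + 4) = 12*(-20 + 4) = 12*(-16) = -192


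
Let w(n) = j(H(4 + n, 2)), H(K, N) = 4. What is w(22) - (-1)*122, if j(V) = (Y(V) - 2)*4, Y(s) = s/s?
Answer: 118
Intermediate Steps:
Y(s) = 1
j(V) = -4 (j(V) = (1 - 2)*4 = -1*4 = -4)
w(n) = -4
w(22) - (-1)*122 = -4 - (-1)*122 = -4 - 1*(-122) = -4 + 122 = 118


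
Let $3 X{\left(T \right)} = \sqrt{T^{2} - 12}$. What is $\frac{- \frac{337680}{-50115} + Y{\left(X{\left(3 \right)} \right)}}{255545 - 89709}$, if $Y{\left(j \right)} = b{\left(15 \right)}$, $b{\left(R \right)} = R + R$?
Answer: $\frac{61371}{277029038} \approx 0.00022153$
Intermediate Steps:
$b{\left(R \right)} = 2 R$
$X{\left(T \right)} = \frac{\sqrt{-12 + T^{2}}}{3}$ ($X{\left(T \right)} = \frac{\sqrt{T^{2} - 12}}{3} = \frac{\sqrt{-12 + T^{2}}}{3}$)
$Y{\left(j \right)} = 30$ ($Y{\left(j \right)} = 2 \cdot 15 = 30$)
$\frac{- \frac{337680}{-50115} + Y{\left(X{\left(3 \right)} \right)}}{255545 - 89709} = \frac{- \frac{337680}{-50115} + 30}{255545 - 89709} = \frac{\left(-337680\right) \left(- \frac{1}{50115}\right) + 30}{165836} = \left(\frac{22512}{3341} + 30\right) \frac{1}{165836} = \frac{122742}{3341} \cdot \frac{1}{165836} = \frac{61371}{277029038}$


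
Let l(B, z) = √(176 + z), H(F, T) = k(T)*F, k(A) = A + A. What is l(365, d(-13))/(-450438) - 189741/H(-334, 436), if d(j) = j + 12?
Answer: 189741/291248 - 5*√7/450438 ≈ 0.65145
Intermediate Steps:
d(j) = 12 + j
k(A) = 2*A
H(F, T) = 2*F*T (H(F, T) = (2*T)*F = 2*F*T)
l(365, d(-13))/(-450438) - 189741/H(-334, 436) = √(176 + (12 - 13))/(-450438) - 189741/(2*(-334)*436) = √(176 - 1)*(-1/450438) - 189741/(-291248) = √175*(-1/450438) - 189741*(-1/291248) = (5*√7)*(-1/450438) + 189741/291248 = -5*√7/450438 + 189741/291248 = 189741/291248 - 5*√7/450438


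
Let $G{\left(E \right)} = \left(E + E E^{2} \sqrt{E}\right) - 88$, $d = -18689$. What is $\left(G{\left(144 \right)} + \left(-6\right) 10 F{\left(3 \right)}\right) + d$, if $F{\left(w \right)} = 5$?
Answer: $35812875$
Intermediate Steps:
$G{\left(E \right)} = -88 + E + E^{\frac{7}{2}}$ ($G{\left(E \right)} = \left(E + E^{3} \sqrt{E}\right) - 88 = \left(E + E^{\frac{7}{2}}\right) - 88 = -88 + E + E^{\frac{7}{2}}$)
$\left(G{\left(144 \right)} + \left(-6\right) 10 F{\left(3 \right)}\right) + d = \left(\left(-88 + 144 + 144^{\frac{7}{2}}\right) + \left(-6\right) 10 \cdot 5\right) - 18689 = \left(\left(-88 + 144 + 35831808\right) - 300\right) - 18689 = \left(35831864 - 300\right) - 18689 = 35831564 - 18689 = 35812875$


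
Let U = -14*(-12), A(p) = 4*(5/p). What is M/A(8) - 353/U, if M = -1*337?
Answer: -114997/840 ≈ -136.90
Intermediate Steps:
M = -337
A(p) = 20/p
U = 168
M/A(8) - 353/U = -337/(20/8) - 353/168 = -337/(20*(1/8)) - 353*1/168 = -337/5/2 - 353/168 = -337*2/5 - 353/168 = -674/5 - 353/168 = -114997/840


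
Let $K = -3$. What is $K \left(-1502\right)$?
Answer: $4506$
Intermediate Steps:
$K \left(-1502\right) = \left(-3\right) \left(-1502\right) = 4506$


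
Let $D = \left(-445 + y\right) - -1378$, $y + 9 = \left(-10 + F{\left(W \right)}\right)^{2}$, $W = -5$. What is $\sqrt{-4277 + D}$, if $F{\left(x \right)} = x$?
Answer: $2 i \sqrt{782} \approx 55.929 i$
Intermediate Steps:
$y = 216$ ($y = -9 + \left(-10 - 5\right)^{2} = -9 + \left(-15\right)^{2} = -9 + 225 = 216$)
$D = 1149$ ($D = \left(-445 + 216\right) - -1378 = -229 + 1378 = 1149$)
$\sqrt{-4277 + D} = \sqrt{-4277 + 1149} = \sqrt{-3128} = 2 i \sqrt{782}$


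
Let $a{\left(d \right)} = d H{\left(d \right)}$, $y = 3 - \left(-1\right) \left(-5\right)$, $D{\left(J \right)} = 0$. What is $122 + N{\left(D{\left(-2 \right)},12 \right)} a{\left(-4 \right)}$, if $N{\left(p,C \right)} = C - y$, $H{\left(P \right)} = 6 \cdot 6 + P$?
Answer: $-1670$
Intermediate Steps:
$H{\left(P \right)} = 36 + P$
$y = -2$ ($y = 3 - 5 = -2$)
$N{\left(p,C \right)} = 2 + C$ ($N{\left(p,C \right)} = C - -2 = C + 2 = 2 + C$)
$a{\left(d \right)} = d \left(36 + d\right)$
$122 + N{\left(D{\left(-2 \right)},12 \right)} a{\left(-4 \right)} = 122 + \left(2 + 12\right) \left(- 4 \left(36 - 4\right)\right) = 122 + 14 \left(\left(-4\right) 32\right) = 122 + 14 \left(-128\right) = 122 - 1792 = -1670$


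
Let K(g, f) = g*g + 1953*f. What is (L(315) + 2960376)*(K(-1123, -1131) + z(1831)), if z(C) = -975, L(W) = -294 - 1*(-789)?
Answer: -2808945748119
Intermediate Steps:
L(W) = 495 (L(W) = -294 + 789 = 495)
K(g, f) = g² + 1953*f
(L(315) + 2960376)*(K(-1123, -1131) + z(1831)) = (495 + 2960376)*(((-1123)² + 1953*(-1131)) - 975) = 2960871*((1261129 - 2208843) - 975) = 2960871*(-947714 - 975) = 2960871*(-948689) = -2808945748119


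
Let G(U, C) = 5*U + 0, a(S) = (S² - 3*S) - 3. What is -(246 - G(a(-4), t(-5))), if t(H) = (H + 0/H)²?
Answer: -121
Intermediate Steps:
t(H) = H² (t(H) = (H + 0)² = H²)
a(S) = -3 + S² - 3*S
G(U, C) = 5*U
-(246 - G(a(-4), t(-5))) = -(246 - 5*(-3 + (-4)² - 3*(-4))) = -(246 - 5*(-3 + 16 + 12)) = -(246 - 5*25) = -(246 - 1*125) = -(246 - 125) = -1*121 = -121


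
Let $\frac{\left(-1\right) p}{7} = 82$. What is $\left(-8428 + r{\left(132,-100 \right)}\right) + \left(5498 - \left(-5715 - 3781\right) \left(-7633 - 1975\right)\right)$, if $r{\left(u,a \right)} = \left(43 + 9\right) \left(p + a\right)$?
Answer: $-91275546$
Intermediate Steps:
$p = -574$ ($p = \left(-7\right) 82 = -574$)
$r{\left(u,a \right)} = -29848 + 52 a$ ($r{\left(u,a \right)} = \left(43 + 9\right) \left(-574 + a\right) = 52 \left(-574 + a\right) = -29848 + 52 a$)
$\left(-8428 + r{\left(132,-100 \right)}\right) + \left(5498 - \left(-5715 - 3781\right) \left(-7633 - 1975\right)\right) = \left(-8428 + \left(-29848 + 52 \left(-100\right)\right)\right) + \left(5498 - \left(-5715 - 3781\right) \left(-7633 - 1975\right)\right) = \left(-8428 - 35048\right) + \left(5498 - \left(-9496\right) \left(-9608\right)\right) = \left(-8428 - 35048\right) + \left(5498 - 91237568\right) = -43476 + \left(5498 - 91237568\right) = -43476 - 91232070 = -91275546$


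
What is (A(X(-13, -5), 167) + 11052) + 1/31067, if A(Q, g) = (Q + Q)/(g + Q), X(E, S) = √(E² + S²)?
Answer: 9509135018079/860400565 + 334*√194/27695 ≈ 11052.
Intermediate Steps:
A(Q, g) = 2*Q/(Q + g) (A(Q, g) = (2*Q)/(Q + g) = 2*Q/(Q + g))
(A(X(-13, -5), 167) + 11052) + 1/31067 = (2*√((-13)² + (-5)²)/(√((-13)² + (-5)²) + 167) + 11052) + 1/31067 = (2*√(169 + 25)/(√(169 + 25) + 167) + 11052) + 1/31067 = (2*√194/(√194 + 167) + 11052) + 1/31067 = (2*√194/(167 + √194) + 11052) + 1/31067 = (11052 + 2*√194/(167 + √194)) + 1/31067 = 343352485/31067 + 2*√194/(167 + √194)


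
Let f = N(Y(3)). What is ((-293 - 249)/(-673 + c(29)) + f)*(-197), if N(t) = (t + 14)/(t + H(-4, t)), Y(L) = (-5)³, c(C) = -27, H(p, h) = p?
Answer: -4846791/15050 ≈ -322.05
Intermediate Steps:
Y(L) = -125
N(t) = (14 + t)/(-4 + t) (N(t) = (t + 14)/(t - 4) = (14 + t)/(-4 + t))
f = 37/43 (f = (14 - 125)/(-4 - 125) = -111/(-129) = -1/129*(-111) = 37/43 ≈ 0.86047)
((-293 - 249)/(-673 + c(29)) + f)*(-197) = ((-293 - 249)/(-673 - 27) + 37/43)*(-197) = (-542/(-700) + 37/43)*(-197) = (-542*(-1/700) + 37/43)*(-197) = (271/350 + 37/43)*(-197) = (24603/15050)*(-197) = -4846791/15050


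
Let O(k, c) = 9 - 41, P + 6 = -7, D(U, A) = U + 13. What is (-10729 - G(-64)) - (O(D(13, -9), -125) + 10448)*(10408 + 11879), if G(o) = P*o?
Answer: -232152953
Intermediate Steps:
D(U, A) = 13 + U
P = -13 (P = -6 - 7 = -13)
O(k, c) = -32
G(o) = -13*o
(-10729 - G(-64)) - (O(D(13, -9), -125) + 10448)*(10408 + 11879) = (-10729 - (-13)*(-64)) - (-32 + 10448)*(10408 + 11879) = (-10729 - 1*832) - 10416*22287 = (-10729 - 832) - 1*232141392 = -11561 - 232141392 = -232152953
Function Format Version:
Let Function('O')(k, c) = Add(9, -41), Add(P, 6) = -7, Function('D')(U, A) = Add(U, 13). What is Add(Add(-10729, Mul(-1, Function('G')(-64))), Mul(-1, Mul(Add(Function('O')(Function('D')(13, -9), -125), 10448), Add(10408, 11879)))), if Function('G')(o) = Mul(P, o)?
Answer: -232152953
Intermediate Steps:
Function('D')(U, A) = Add(13, U)
P = -13 (P = Add(-6, -7) = -13)
Function('O')(k, c) = -32
Function('G')(o) = Mul(-13, o)
Add(Add(-10729, Mul(-1, Function('G')(-64))), Mul(-1, Mul(Add(Function('O')(Function('D')(13, -9), -125), 10448), Add(10408, 11879)))) = Add(Add(-10729, Mul(-1, Mul(-13, -64))), Mul(-1, Mul(Add(-32, 10448), Add(10408, 11879)))) = Add(Add(-10729, Mul(-1, 832)), Mul(-1, Mul(10416, 22287))) = Add(Add(-10729, -832), Mul(-1, 232141392)) = Add(-11561, -232141392) = -232152953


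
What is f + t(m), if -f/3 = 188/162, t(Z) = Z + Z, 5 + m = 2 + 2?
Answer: -148/27 ≈ -5.4815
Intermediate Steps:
m = -1 (m = -5 + (2 + 2) = -5 + 4 = -1)
t(Z) = 2*Z
f = -94/27 (f = -564/162 = -3*94/81 = -94/27 ≈ -3.4815)
f + t(m) = -94/27 + 2*(-1) = -94/27 - 2 = -148/27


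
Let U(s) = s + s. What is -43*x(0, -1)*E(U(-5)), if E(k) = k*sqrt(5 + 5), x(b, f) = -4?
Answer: -1720*sqrt(10) ≈ -5439.1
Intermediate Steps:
U(s) = 2*s
E(k) = k*sqrt(10)
-43*x(0, -1)*E(U(-5)) = -(-172)*(2*(-5))*sqrt(10) = -(-172)*(-10*sqrt(10)) = -1720*sqrt(10)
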